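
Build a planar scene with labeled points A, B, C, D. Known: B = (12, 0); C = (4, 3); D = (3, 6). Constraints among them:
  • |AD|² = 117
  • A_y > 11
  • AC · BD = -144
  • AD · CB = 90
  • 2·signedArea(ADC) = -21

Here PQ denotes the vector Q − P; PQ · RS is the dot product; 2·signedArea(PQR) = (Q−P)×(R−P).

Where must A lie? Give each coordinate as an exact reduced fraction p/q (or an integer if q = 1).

1. A_x = -6  [AD · CB = 90 ∩ AC · BD = -144]
2. A_y = 12  [AD · CB = 90 ∩ AC · BD = -144]
   → A = (-6, 12)

A = (-6, 12)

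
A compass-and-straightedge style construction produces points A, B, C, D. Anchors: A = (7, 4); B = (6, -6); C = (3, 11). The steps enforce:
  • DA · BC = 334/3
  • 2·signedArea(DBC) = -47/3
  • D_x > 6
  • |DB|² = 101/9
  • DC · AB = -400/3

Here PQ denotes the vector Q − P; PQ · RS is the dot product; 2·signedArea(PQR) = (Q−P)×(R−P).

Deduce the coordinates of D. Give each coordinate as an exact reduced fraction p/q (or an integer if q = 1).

D = (19/3, -8/3)

1. D_x = 19/3  [DC · AB = -400/3 ∩ DA · BC = 334/3]
2. D_y = -8/3  [DC · AB = -400/3 ∩ DA · BC = 334/3]
   → D = (19/3, -8/3)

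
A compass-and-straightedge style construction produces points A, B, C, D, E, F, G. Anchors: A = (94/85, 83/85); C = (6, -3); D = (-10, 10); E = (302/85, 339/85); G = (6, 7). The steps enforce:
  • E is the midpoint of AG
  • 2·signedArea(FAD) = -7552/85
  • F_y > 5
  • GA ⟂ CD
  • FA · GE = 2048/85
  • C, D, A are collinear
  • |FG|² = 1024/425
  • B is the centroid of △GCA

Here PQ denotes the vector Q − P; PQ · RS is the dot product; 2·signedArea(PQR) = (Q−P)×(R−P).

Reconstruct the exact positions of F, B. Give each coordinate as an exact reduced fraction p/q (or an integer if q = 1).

B = (1114/255, 141/85)
F = (2134/425, 2463/425)

1. F_x = 2134/425  [line -767/85·x + -944/85·y + 9322/85 = 0 ∩ |FG|² = 1024/425]
2. F_y = 2463/425  [line -767/85·x + -944/85·y + 9322/85 = 0 ∩ |FG|² = 1024/425]
   → F = (2134/425, 2463/425)
3. B_x = 1114/255  [B is the centroid of △GCA]
4. B_y = 141/85  [B is the centroid of △GCA]
   → B = (1114/255, 141/85)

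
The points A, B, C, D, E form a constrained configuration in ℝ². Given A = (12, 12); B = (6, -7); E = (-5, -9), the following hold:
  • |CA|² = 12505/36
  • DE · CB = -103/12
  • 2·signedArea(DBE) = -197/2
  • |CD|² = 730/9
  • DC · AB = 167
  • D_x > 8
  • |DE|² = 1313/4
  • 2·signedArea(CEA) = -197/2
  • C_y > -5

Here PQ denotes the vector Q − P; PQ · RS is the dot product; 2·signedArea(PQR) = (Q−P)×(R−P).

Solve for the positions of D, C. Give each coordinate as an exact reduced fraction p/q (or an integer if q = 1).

1. D_x = 9  [line 2·x + -11·y + 19/2 = 0 ∩ |DE|² = 1313/4]
2. D_y = 5/2  [line 2·x + -11·y + 19/2 = 0 ∩ |DE|² = 1313/4]
   → D = (9, 5/2)
3. C_x = 10/3  [DC · AB = 167 ∩ 2·signedArea(CEA) = -197/2]
4. C_y = -9/2  [DC · AB = 167 ∩ 2·signedArea(CEA) = -197/2]
   → C = (10/3, -9/2)

C = (10/3, -9/2)
D = (9, 5/2)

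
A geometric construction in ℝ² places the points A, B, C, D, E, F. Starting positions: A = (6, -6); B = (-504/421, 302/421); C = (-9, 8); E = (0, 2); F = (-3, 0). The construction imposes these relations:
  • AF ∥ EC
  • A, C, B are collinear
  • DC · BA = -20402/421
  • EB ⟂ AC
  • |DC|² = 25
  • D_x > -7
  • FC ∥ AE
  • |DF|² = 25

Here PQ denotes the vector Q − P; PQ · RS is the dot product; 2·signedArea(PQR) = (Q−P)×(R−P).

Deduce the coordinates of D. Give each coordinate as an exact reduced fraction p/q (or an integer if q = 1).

D = (-6, 4)

1. D_x = -6  [line -3030/421·x + 2828/421·y + -29492/421 = 0 ∩ |DF|² = 25]
2. D_y = 4  [line -3030/421·x + 2828/421·y + -29492/421 = 0 ∩ |DF|² = 25]
   → D = (-6, 4)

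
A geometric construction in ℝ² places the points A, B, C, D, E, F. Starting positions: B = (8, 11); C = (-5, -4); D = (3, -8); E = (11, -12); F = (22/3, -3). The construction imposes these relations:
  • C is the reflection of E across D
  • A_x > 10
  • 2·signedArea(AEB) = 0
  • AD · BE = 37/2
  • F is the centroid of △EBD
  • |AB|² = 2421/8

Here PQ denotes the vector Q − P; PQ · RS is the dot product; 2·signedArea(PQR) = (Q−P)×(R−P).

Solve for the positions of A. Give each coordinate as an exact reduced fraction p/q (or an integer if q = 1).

A = (41/4, -25/4)

1. A_x = 41/4  [2·signedArea(AEB) = 0 ∩ AD · BE = 37/2]
2. A_y = -25/4  [2·signedArea(AEB) = 0 ∩ AD · BE = 37/2]
   → A = (41/4, -25/4)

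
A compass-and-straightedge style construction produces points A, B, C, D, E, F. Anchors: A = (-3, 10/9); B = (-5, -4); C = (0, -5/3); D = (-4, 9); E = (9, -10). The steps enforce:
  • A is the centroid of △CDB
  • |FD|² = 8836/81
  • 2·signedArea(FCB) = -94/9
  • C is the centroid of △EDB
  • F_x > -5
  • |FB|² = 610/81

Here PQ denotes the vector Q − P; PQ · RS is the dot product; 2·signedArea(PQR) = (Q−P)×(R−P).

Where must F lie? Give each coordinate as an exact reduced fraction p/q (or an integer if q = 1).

1. F_x = -4  [line 7/3·x + -5·y + 19/9 = 0 ∩ |FB|² = 610/81]
2. F_y = -13/9  [line 7/3·x + -5·y + 19/9 = 0 ∩ |FB|² = 610/81]
   → F = (-4, -13/9)

F = (-4, -13/9)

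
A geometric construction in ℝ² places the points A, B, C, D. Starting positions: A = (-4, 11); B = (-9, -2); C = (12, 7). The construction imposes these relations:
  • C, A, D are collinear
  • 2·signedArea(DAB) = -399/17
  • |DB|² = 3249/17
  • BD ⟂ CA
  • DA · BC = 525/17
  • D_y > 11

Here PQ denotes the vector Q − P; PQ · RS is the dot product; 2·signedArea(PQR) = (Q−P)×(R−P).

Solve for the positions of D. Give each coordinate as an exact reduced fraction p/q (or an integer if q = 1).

D = (-96/17, 194/17)

1. D_x = -96/17  [C, A, D are collinear ∩ BD ⟂ CA]
2. D_y = 194/17  [C, A, D are collinear ∩ BD ⟂ CA]
   → D = (-96/17, 194/17)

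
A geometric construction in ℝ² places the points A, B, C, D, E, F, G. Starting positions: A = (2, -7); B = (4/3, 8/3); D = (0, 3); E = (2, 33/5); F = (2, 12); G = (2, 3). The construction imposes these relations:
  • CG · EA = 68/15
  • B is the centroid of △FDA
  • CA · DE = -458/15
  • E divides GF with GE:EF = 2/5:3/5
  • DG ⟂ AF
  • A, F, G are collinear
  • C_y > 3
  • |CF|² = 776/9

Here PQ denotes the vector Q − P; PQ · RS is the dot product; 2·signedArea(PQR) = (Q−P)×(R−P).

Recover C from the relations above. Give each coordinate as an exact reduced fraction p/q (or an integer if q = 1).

1. C_x = -4/3  [CA · DE = -458/15 ∩ CG · EA = 68/15]
2. C_y = 10/3  [CA · DE = -458/15 ∩ CG · EA = 68/15]
   → C = (-4/3, 10/3)

C = (-4/3, 10/3)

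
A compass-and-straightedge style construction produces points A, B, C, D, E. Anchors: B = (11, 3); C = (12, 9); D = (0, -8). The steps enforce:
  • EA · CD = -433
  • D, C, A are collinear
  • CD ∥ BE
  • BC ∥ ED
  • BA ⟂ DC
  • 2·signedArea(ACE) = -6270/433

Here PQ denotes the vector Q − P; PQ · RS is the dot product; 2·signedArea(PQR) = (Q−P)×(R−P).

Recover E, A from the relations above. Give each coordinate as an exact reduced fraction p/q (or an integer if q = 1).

A = (3828/433, 1959/433)
E = (-1, -14)

1. E_x = -1  [BC ∥ ED ∩ CD ∥ BE]
2. E_y = -14  [BC ∥ ED ∩ CD ∥ BE]
   → E = (-1, -14)
3. A_x = 3828/433  [D, C, A are collinear ∩ BA ⟂ DC]
4. A_y = 1959/433  [D, C, A are collinear ∩ BA ⟂ DC]
   → A = (3828/433, 1959/433)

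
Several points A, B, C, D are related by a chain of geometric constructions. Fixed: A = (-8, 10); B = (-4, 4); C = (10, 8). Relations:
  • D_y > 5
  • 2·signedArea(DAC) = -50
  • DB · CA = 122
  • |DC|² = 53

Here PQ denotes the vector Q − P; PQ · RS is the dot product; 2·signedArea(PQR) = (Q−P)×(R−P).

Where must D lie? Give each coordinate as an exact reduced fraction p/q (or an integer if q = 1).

D = (3, 6)

1. D_x = 3  [DB · CA = 122 ∩ 2·signedArea(DAC) = -50]
2. D_y = 6  [DB · CA = 122 ∩ 2·signedArea(DAC) = -50]
   → D = (3, 6)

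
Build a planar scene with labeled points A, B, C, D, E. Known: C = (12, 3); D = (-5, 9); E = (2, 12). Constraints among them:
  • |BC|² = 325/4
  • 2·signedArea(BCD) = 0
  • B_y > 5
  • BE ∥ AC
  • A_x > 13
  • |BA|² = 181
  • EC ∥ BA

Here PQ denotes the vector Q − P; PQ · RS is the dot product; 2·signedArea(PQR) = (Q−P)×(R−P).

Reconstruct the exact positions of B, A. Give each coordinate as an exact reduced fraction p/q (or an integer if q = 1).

1. B_x = 7/2  [line -6·x + -17·y + 123 = 0 ∩ |BC|² = 325/4]
2. B_y = 6  [line -6·x + -17·y + 123 = 0 ∩ |BC|² = 325/4]
   → B = (7/2, 6)
3. A_x = 27/2  [BE ∥ AC ∩ EC ∥ BA]
4. A_y = -3  [BE ∥ AC ∩ EC ∥ BA]
   → A = (27/2, -3)

A = (27/2, -3)
B = (7/2, 6)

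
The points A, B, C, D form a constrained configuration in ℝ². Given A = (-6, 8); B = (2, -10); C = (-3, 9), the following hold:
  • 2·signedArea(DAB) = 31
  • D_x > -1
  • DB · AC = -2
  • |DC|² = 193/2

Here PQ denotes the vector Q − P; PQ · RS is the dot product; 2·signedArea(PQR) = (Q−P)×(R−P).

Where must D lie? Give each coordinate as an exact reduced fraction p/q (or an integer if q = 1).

D = (-1/2, -1/2)

1. D_x = -1/2  [2·signedArea(DAB) = 31 ∩ DB · AC = -2]
2. D_y = -1/2  [2·signedArea(DAB) = 31 ∩ DB · AC = -2]
   → D = (-1/2, -1/2)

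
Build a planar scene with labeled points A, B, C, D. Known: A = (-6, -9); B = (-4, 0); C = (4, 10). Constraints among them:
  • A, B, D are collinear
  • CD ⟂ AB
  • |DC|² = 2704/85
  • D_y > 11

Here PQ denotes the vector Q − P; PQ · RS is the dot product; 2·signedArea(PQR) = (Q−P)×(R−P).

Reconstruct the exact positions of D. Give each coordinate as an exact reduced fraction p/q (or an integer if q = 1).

D = (-128/85, 954/85)

1. D_x = -128/85  [A, B, D are collinear ∩ CD ⟂ AB]
2. D_y = 954/85  [A, B, D are collinear ∩ CD ⟂ AB]
   → D = (-128/85, 954/85)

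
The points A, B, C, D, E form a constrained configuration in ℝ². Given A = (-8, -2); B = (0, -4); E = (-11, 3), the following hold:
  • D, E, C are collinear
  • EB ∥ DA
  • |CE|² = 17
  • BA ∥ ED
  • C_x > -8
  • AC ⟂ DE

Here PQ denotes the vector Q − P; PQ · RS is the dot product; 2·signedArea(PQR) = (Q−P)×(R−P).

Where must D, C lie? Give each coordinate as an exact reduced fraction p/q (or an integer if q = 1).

1. D_x = -19  [EB ∥ DA ∩ BA ∥ ED]
2. D_y = 5  [EB ∥ DA ∩ BA ∥ ED]
   → D = (-19, 5)
3. C_x = -7  [D, E, C are collinear ∩ AC ⟂ DE]
4. C_y = 2  [D, E, C are collinear ∩ AC ⟂ DE]
   → C = (-7, 2)

C = (-7, 2)
D = (-19, 5)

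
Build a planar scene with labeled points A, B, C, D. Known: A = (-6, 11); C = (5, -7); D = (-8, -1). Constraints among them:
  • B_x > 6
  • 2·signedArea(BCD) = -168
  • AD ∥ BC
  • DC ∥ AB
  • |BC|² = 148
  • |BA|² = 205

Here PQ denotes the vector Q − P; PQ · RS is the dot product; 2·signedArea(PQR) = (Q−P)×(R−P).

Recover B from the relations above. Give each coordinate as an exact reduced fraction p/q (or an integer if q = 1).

1. B_x = 7  [AD ∥ BC ∩ DC ∥ AB]
2. B_y = 5  [AD ∥ BC ∩ DC ∥ AB]
   → B = (7, 5)

B = (7, 5)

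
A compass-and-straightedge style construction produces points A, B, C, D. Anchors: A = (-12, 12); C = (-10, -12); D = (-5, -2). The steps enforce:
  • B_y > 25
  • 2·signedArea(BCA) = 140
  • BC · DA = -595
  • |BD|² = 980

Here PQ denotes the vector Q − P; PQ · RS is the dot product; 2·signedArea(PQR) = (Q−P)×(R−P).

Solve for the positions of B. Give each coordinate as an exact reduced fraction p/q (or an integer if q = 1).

B = (-19, 26)

1. B_x = -19  [2·signedArea(BCA) = 140 ∩ BC · DA = -595]
2. B_y = 26  [2·signedArea(BCA) = 140 ∩ BC · DA = -595]
   → B = (-19, 26)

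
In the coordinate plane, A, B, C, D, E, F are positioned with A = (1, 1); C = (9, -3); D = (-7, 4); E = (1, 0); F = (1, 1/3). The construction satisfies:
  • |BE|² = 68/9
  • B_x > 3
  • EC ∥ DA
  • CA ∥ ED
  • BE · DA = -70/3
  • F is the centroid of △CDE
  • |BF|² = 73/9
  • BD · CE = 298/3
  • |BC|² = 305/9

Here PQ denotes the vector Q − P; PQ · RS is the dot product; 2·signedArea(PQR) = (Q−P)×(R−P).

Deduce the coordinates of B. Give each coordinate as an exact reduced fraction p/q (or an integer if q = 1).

B = (11/3, -2/3)

1. B_x = 11/3  [line -8·x + 3·y + 94/3 = 0 ∩ |BF|² = 73/9]
2. B_y = -2/3  [line -8·x + 3·y + 94/3 = 0 ∩ |BF|² = 73/9]
   → B = (11/3, -2/3)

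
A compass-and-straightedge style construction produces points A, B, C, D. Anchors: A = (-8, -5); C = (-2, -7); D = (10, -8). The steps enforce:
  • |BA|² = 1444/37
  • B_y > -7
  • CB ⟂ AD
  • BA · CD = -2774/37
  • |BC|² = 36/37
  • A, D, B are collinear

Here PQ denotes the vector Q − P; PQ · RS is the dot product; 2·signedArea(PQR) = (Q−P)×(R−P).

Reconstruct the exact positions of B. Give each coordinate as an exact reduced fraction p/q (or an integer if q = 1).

B = (-68/37, -223/37)

1. B_x = -68/37  [A, D, B are collinear ∩ CB ⟂ AD]
2. B_y = -223/37  [A, D, B are collinear ∩ CB ⟂ AD]
   → B = (-68/37, -223/37)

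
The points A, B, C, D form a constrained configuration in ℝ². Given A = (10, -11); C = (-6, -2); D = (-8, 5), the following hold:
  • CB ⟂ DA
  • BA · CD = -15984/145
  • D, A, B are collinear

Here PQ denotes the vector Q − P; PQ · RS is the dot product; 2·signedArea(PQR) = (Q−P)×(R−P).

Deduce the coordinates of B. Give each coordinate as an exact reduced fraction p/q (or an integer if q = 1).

1. B_x = -494/145  [D, A, B are collinear ∩ CB ⟂ DA]
2. B_y = 133/145  [D, A, B are collinear ∩ CB ⟂ DA]
   → B = (-494/145, 133/145)

B = (-494/145, 133/145)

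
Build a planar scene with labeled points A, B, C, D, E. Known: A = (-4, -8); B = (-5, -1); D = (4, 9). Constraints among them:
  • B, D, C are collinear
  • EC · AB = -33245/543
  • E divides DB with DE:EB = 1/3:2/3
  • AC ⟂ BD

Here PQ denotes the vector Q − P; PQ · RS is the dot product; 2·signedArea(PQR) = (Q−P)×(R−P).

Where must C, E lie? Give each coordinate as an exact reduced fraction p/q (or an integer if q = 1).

1. C_x = -1454/181  [B, D, C are collinear ∩ AC ⟂ BD]
2. C_y = -791/181  [B, D, C are collinear ∩ AC ⟂ BD]
   → C = (-1454/181, -791/181)
3. E_x = 1  [E divides DB with DE:EB = 1/3:2/3]
4. E_y = 17/3  [E divides DB with DE:EB = 1/3:2/3]
   → E = (1, 17/3)

C = (-1454/181, -791/181)
E = (1, 17/3)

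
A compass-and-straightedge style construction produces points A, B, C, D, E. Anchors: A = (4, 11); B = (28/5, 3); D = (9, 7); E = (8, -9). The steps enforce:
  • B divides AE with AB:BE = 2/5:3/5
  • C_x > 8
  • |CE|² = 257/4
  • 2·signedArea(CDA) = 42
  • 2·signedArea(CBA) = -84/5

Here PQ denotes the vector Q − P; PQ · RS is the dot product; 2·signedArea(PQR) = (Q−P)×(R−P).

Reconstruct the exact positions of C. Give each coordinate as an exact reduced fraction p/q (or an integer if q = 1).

1. C_x = 17/2  [2·signedArea(CDA) = 42 ∩ 2·signedArea(CBA) = -84/5]
2. C_y = -1  [2·signedArea(CDA) = 42 ∩ 2·signedArea(CBA) = -84/5]
   → C = (17/2, -1)

C = (17/2, -1)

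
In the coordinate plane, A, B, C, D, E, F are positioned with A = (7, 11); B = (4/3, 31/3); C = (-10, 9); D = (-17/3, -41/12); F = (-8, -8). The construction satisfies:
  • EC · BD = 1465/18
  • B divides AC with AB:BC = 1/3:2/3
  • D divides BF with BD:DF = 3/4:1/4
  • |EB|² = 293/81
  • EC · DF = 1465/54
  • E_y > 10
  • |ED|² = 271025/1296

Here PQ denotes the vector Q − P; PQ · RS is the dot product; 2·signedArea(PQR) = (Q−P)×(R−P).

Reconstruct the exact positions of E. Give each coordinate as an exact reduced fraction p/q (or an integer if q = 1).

1. E_x = -5/9  [line 7/3·x + 55/12·y + -4865/108 = 0 ∩ |ED|² = 271025/1296]
2. E_y = 91/9  [line 7/3·x + 55/12·y + -4865/108 = 0 ∩ |ED|² = 271025/1296]
   → E = (-5/9, 91/9)

E = (-5/9, 91/9)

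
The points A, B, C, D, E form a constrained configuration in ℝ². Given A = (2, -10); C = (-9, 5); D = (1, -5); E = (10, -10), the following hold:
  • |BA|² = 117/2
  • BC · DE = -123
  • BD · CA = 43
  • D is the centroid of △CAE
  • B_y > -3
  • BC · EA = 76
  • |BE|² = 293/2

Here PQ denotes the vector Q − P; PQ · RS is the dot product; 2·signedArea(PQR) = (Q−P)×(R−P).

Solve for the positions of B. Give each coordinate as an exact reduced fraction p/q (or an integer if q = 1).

1. B_x = 1/2  [BC · DE = -123 ∩ BD · CA = 43]
2. B_y = -5/2  [BC · DE = -123 ∩ BD · CA = 43]
   → B = (1/2, -5/2)

B = (1/2, -5/2)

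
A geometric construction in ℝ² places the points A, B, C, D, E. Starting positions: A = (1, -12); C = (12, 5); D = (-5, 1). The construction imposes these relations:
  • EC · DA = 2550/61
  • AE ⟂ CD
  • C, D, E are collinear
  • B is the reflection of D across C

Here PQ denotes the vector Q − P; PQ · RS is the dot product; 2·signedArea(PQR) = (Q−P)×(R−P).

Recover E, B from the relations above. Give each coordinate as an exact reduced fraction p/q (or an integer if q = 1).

B = (29, 9)
E = (-135/61, 101/61)

1. E_x = -135/61  [C, D, E are collinear ∩ AE ⟂ CD]
2. E_y = 101/61  [C, D, E are collinear ∩ AE ⟂ CD]
   → E = (-135/61, 101/61)
3. B_x = 29  [B is the reflection of D across C]
4. B_y = 9  [B is the reflection of D across C]
   → B = (29, 9)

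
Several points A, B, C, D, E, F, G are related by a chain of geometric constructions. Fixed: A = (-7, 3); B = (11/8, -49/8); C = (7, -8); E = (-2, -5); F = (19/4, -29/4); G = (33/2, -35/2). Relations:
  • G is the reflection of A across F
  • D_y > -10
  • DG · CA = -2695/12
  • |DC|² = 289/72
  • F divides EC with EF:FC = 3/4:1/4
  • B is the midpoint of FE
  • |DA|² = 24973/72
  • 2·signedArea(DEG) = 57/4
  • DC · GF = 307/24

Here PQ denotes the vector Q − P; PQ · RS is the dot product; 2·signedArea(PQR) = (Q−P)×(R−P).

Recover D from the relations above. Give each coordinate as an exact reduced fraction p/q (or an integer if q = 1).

D = (77/12, -119/12)

1. D_x = 77/12  [DG · CA = -2695/12 ∩ 2·signedArea(DEG) = 57/4]
2. D_y = -119/12  [DG · CA = -2695/12 ∩ 2·signedArea(DEG) = 57/4]
   → D = (77/12, -119/12)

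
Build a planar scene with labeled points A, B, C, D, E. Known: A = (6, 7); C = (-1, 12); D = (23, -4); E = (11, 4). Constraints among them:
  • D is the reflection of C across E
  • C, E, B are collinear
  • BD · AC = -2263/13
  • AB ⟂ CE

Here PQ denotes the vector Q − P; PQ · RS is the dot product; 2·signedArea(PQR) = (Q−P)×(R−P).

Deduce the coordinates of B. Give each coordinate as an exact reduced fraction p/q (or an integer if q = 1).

1. B_x = 80/13  [C, E, B are collinear ∩ AB ⟂ CE]
2. B_y = 94/13  [C, E, B are collinear ∩ AB ⟂ CE]
   → B = (80/13, 94/13)

B = (80/13, 94/13)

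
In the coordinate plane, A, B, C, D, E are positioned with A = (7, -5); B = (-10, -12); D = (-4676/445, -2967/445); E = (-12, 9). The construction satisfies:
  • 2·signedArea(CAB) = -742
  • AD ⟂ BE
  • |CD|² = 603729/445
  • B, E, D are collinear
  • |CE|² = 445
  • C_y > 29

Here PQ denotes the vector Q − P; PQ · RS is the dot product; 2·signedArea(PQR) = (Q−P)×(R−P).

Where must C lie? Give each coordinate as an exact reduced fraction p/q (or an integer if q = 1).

1. C_x = -14  [line 7·x + -17·y + 608 = 0 ∩ |CD|² = 603729/445]
2. C_y = 30  [line 7·x + -17·y + 608 = 0 ∩ |CD|² = 603729/445]
   → C = (-14, 30)

C = (-14, 30)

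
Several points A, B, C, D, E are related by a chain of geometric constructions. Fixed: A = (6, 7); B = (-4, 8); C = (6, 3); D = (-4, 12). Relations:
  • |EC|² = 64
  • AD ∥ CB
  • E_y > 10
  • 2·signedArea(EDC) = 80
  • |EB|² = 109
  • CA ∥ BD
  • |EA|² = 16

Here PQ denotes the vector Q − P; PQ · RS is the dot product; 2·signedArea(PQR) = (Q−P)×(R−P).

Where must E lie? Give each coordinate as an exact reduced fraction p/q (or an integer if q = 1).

E = (6, 11)

1. E_x = 6  [line 9·x + 10·y + -164 = 0 ∩ |EA|² = 16]
2. E_y = 11  [line 9·x + 10·y + -164 = 0 ∩ |EA|² = 16]
   → E = (6, 11)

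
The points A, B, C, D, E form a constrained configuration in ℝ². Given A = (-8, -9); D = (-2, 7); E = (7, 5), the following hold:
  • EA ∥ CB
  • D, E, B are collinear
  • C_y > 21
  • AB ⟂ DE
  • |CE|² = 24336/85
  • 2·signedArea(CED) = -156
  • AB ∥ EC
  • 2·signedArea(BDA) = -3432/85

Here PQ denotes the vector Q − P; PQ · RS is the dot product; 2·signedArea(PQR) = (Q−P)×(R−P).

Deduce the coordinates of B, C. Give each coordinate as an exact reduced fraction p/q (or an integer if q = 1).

1. B_x = -368/85  [D, E, B are collinear ∩ AB ⟂ DE]
2. B_y = 639/85  [D, E, B are collinear ∩ AB ⟂ DE]
   → B = (-368/85, 639/85)
3. C_x = 907/85  [EA ∥ CB ∩ AB ∥ EC]
4. C_y = 1829/85  [EA ∥ CB ∩ AB ∥ EC]
   → C = (907/85, 1829/85)

B = (-368/85, 639/85)
C = (907/85, 1829/85)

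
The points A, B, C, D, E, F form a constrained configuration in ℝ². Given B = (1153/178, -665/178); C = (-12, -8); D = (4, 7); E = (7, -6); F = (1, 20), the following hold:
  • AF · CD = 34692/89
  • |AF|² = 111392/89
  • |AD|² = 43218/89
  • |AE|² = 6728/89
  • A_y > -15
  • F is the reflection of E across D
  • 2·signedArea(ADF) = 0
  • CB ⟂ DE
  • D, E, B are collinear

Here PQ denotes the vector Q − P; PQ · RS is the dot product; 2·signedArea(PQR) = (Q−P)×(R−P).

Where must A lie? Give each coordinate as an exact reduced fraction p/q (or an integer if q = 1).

A = (797/89, -1288/89)

1. A_x = 797/89  [2·signedArea(ADF) = 0 ∩ AF · CD = 34692/89]
2. A_y = -1288/89  [2·signedArea(ADF) = 0 ∩ AF · CD = 34692/89]
   → A = (797/89, -1288/89)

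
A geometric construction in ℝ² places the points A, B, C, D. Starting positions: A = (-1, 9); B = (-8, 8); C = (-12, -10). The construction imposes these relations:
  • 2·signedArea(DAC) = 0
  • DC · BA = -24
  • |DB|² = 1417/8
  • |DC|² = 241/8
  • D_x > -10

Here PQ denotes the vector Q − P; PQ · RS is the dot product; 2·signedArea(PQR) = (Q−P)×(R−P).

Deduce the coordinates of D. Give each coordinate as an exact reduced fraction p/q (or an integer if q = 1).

1. D_x = -37/4  [2·signedArea(DAC) = 0 ∩ DC · BA = -24]
2. D_y = -21/4  [2·signedArea(DAC) = 0 ∩ DC · BA = -24]
   → D = (-37/4, -21/4)

D = (-37/4, -21/4)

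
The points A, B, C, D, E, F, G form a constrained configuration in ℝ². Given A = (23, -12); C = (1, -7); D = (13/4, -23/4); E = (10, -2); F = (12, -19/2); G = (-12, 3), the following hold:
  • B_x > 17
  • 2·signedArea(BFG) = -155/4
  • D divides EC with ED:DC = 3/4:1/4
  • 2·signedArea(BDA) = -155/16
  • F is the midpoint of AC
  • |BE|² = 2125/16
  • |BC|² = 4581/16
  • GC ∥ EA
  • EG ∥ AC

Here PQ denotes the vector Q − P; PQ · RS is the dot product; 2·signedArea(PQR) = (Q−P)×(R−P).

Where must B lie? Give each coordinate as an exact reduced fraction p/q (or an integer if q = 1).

1. B_x = 35/2  [2·signedArea(BFG) = -155/4 ∩ 2·signedArea(BDA) = -155/16]
2. B_y = -43/4  [2·signedArea(BFG) = -155/4 ∩ 2·signedArea(BDA) = -155/16]
   → B = (35/2, -43/4)

B = (35/2, -43/4)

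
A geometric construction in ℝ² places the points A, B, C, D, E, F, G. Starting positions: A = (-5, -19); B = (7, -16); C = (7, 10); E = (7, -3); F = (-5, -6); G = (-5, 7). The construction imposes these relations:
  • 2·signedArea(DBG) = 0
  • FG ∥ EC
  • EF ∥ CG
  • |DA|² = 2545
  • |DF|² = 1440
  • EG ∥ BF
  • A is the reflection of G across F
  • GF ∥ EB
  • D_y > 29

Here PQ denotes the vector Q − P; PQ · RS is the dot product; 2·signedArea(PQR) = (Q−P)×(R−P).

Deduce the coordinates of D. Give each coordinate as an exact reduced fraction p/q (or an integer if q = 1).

1. D_x = -17  [line -23·x + -12·y + -31 = 0 ∩ |DA|² = 2545]
2. D_y = 30  [line -23·x + -12·y + -31 = 0 ∩ |DA|² = 2545]
   → D = (-17, 30)

D = (-17, 30)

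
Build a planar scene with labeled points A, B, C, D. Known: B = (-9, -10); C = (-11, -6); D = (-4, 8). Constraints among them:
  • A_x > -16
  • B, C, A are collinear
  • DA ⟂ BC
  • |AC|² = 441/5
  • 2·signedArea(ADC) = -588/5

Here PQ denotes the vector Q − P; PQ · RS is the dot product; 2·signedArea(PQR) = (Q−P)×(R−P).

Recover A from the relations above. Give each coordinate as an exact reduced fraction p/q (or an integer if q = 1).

A = (-76/5, 12/5)

1. A_x = -76/5  [B, C, A are collinear ∩ DA ⟂ BC]
2. A_y = 12/5  [B, C, A are collinear ∩ DA ⟂ BC]
   → A = (-76/5, 12/5)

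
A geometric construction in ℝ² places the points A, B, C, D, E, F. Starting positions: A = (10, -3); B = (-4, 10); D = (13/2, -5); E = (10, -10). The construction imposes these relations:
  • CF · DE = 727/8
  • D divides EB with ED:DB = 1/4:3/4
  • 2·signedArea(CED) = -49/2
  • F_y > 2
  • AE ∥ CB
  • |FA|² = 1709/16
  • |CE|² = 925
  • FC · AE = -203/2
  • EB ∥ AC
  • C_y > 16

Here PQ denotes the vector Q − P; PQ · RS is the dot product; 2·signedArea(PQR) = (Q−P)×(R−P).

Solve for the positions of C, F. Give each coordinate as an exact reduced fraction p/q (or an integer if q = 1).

C = (-4, 17)
F = (5/4, 5/2)

1. C_x = -4  [AE ∥ CB ∩ EB ∥ AC]
2. C_y = 17  [AE ∥ CB ∩ EB ∥ AC]
   → C = (-4, 17)
3. F_x = 5/4  [FC · AE = -203/2 ∩ CF · DE = 727/8]
4. F_y = 5/2  [FC · AE = -203/2 ∩ CF · DE = 727/8]
   → F = (5/4, 5/2)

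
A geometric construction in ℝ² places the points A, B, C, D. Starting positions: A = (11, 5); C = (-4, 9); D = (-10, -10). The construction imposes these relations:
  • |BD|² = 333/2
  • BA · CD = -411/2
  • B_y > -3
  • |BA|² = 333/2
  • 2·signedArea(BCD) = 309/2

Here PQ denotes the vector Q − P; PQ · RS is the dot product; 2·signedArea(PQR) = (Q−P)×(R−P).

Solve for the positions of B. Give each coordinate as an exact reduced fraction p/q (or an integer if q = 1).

B = (1/2, -5/2)

1. B_x = 1/2  [BA · CD = -411/2 ∩ 2·signedArea(BCD) = 309/2]
2. B_y = -5/2  [BA · CD = -411/2 ∩ 2·signedArea(BCD) = 309/2]
   → B = (1/2, -5/2)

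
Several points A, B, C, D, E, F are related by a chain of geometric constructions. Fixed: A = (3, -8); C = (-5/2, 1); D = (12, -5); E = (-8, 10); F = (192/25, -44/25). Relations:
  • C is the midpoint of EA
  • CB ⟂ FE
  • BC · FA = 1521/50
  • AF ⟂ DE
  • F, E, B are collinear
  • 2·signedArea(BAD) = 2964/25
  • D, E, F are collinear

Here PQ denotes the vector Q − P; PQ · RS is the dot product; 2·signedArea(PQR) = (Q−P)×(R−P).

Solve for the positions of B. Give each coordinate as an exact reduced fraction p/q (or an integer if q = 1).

B = (-4/25, 103/25)

1. B_x = -4/25  [F, E, B are collinear ∩ CB ⟂ FE]
2. B_y = 103/25  [F, E, B are collinear ∩ CB ⟂ FE]
   → B = (-4/25, 103/25)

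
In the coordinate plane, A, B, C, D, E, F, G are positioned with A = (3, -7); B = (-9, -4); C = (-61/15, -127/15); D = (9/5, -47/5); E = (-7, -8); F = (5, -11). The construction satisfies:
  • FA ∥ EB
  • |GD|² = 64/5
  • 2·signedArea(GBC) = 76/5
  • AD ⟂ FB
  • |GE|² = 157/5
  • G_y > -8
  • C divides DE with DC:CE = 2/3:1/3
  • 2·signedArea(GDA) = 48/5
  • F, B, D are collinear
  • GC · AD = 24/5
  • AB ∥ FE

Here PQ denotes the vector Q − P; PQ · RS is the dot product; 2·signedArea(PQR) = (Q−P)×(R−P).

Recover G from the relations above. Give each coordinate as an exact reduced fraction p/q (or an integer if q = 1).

G = (-7/5, -39/5)

1. G_x = -7/5  [2·signedArea(GDA) = 48/5 ∩ GC · AD = 24/5]
2. G_y = -39/5  [2·signedArea(GDA) = 48/5 ∩ GC · AD = 24/5]
   → G = (-7/5, -39/5)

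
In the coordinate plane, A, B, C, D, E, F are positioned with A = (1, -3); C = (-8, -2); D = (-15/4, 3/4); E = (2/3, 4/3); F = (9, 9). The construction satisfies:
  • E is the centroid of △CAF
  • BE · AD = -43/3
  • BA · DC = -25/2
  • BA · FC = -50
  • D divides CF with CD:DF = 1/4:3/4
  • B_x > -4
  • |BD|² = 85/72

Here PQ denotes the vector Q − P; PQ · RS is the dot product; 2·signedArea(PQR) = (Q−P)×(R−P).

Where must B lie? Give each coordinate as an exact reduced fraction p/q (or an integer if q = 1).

B = (-11/3, -1/3)

1. B_x = -11/3  [BA · FC = -50 ∩ BE · AD = -43/3]
2. B_y = -1/3  [BA · FC = -50 ∩ BE · AD = -43/3]
   → B = (-11/3, -1/3)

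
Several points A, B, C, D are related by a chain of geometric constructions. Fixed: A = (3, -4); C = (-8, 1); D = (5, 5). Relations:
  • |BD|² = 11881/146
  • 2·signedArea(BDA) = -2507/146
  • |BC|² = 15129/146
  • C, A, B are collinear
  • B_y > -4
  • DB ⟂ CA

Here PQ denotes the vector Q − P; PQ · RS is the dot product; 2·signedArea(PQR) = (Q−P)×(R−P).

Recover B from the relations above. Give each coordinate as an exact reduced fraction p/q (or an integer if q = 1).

1. B_x = 185/146  [C, A, B are collinear ∩ DB ⟂ CA]
2. B_y = -469/146  [C, A, B are collinear ∩ DB ⟂ CA]
   → B = (185/146, -469/146)

B = (185/146, -469/146)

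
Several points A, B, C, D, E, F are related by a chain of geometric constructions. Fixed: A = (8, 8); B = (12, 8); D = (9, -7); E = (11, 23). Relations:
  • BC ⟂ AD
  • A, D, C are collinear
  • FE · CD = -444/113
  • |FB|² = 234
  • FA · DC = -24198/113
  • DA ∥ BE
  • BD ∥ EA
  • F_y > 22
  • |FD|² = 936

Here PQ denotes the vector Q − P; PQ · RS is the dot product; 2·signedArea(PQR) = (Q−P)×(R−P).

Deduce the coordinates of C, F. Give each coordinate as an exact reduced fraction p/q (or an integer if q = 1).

1. C_x = 906/113  [A, D, C are collinear ∩ BC ⟂ AD]
2. C_y = 874/113  [A, D, C are collinear ∩ BC ⟂ AD]
   → C = (906/113, 874/113)
3. F_x = 15  [line 111/113·x + -1665/113·y + 36630/113 = 0 ∩ |FD|² = 936]
4. F_y = 23  [line 111/113·x + -1665/113·y + 36630/113 = 0 ∩ |FD|² = 936]
   → F = (15, 23)

C = (906/113, 874/113)
F = (15, 23)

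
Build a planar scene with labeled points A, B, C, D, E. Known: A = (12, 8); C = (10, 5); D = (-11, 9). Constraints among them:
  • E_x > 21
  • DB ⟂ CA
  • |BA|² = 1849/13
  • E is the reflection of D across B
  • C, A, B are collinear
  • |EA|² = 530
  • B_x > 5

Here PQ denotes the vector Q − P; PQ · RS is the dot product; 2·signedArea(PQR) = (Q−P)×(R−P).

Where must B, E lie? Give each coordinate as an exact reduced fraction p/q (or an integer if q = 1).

1. B_x = 70/13  [C, A, B are collinear ∩ DB ⟂ CA]
2. B_y = -25/13  [C, A, B are collinear ∩ DB ⟂ CA]
   → B = (70/13, -25/13)
3. E_x = 283/13  [E is the reflection of D across B]
4. E_y = -167/13  [E is the reflection of D across B]
   → E = (283/13, -167/13)

B = (70/13, -25/13)
E = (283/13, -167/13)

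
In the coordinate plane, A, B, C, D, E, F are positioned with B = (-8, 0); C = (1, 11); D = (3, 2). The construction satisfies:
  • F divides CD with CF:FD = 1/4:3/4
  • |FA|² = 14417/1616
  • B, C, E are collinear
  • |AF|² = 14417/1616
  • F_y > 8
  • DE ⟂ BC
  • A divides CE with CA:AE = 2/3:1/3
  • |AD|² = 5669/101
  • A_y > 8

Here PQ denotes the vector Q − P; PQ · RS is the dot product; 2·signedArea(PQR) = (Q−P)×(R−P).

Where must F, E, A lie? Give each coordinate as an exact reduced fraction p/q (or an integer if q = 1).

A = (-142/101, 814/101)
E = (-527/202, 1331/202)
F = (3/2, 35/4)

1. F_x = 3/2  [F divides CD with CF:FD = 1/4:3/4]
2. F_y = 35/4  [F divides CD with CF:FD = 1/4:3/4]
   → F = (3/2, 35/4)
3. E_x = -527/202  [B, C, E are collinear ∩ DE ⟂ BC]
4. E_y = 1331/202  [B, C, E are collinear ∩ DE ⟂ BC]
   → E = (-527/202, 1331/202)
5. A_x = -142/101  [A divides CE with CA:AE = 2/3:1/3]
6. A_y = 814/101  [A divides CE with CA:AE = 2/3:1/3]
   → A = (-142/101, 814/101)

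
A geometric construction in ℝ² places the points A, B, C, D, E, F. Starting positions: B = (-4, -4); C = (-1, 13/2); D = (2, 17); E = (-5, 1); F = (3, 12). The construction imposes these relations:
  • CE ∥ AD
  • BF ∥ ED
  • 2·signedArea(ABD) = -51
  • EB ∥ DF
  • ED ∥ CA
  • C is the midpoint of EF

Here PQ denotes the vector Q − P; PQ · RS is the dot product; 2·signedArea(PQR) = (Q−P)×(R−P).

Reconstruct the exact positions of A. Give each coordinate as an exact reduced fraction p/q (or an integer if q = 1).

1. A_x = 6  [CE ∥ AD ∩ ED ∥ CA]
2. A_y = 45/2  [CE ∥ AD ∩ ED ∥ CA]
   → A = (6, 45/2)

A = (6, 45/2)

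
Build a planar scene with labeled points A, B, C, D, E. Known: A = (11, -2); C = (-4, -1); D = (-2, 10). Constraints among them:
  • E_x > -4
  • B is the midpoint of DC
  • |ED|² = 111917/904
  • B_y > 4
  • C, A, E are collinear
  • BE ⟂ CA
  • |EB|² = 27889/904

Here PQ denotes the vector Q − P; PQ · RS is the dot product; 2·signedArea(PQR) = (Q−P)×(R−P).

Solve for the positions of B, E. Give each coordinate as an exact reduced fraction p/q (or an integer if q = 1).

B = (-3, 9/2)
E = (-1523/452, -471/452)

1. B_x = -3  [B is the midpoint of DC]
2. B_y = 9/2  [B is the midpoint of DC]
   → B = (-3, 9/2)
3. E_x = -1523/452  [C, A, E are collinear ∩ BE ⟂ CA]
4. E_y = -471/452  [C, A, E are collinear ∩ BE ⟂ CA]
   → E = (-1523/452, -471/452)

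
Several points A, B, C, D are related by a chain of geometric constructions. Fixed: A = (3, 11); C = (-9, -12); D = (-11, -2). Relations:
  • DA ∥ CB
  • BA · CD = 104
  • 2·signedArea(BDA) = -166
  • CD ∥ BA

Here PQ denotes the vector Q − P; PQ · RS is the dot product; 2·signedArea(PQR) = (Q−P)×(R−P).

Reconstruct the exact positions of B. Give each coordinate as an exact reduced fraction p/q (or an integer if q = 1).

B = (5, 1)

1. B_x = 5  [CD ∥ BA ∩ DA ∥ CB]
2. B_y = 1  [CD ∥ BA ∩ DA ∥ CB]
   → B = (5, 1)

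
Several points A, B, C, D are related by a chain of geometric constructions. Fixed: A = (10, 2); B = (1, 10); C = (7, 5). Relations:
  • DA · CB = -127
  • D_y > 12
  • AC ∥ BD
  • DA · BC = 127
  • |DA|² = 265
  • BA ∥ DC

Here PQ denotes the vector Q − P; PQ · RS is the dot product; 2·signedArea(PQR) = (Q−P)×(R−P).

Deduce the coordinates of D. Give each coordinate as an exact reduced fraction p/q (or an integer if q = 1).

D = (-2, 13)

1. D_x = -2  [BA ∥ DC ∩ AC ∥ BD]
2. D_y = 13  [BA ∥ DC ∩ AC ∥ BD]
   → D = (-2, 13)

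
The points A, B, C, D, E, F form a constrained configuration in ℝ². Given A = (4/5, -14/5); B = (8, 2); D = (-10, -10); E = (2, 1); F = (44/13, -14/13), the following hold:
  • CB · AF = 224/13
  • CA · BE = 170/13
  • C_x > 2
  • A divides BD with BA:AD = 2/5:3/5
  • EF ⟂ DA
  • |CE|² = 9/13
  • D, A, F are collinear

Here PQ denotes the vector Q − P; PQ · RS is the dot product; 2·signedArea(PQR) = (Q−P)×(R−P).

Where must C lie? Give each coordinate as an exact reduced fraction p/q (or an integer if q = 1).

1. C_x = 32/13  [CA · BE = 170/13 ∩ CB · AF = 224/13]
2. C_y = 4/13  [CA · BE = 170/13 ∩ CB · AF = 224/13]
   → C = (32/13, 4/13)

C = (32/13, 4/13)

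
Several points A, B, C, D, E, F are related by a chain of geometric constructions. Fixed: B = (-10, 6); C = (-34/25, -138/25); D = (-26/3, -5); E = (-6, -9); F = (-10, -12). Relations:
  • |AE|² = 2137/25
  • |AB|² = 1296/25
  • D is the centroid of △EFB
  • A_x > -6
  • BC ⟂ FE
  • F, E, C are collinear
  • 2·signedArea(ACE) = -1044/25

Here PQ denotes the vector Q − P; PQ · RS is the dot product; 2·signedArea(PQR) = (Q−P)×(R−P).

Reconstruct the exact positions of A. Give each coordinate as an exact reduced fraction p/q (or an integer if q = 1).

1. A_x = -142/25  [line 87/25·x + -116/25·y + 522/25 = 0 ∩ |AE|² = 2137/25]
2. A_y = 6/25  [line 87/25·x + -116/25·y + 522/25 = 0 ∩ |AE|² = 2137/25]
   → A = (-142/25, 6/25)

A = (-142/25, 6/25)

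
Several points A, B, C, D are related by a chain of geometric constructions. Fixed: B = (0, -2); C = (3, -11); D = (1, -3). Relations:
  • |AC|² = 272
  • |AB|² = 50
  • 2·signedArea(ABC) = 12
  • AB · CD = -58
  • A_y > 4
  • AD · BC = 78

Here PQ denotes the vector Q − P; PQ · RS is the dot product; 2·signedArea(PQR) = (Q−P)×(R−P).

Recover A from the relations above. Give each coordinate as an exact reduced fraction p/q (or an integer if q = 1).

1. A_x = -1  [AB · CD = -58 ∩ 2·signedArea(ABC) = 12]
2. A_y = 5  [AB · CD = -58 ∩ 2·signedArea(ABC) = 12]
   → A = (-1, 5)

A = (-1, 5)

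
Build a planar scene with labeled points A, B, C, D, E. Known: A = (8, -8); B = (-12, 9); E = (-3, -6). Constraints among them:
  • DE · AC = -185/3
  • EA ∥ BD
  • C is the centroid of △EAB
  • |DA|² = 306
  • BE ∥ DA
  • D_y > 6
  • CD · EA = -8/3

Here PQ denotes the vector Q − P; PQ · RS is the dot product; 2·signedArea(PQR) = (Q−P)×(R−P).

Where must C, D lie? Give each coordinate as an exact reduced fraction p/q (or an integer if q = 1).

1. C_x = -7/3  [C is the centroid of △EAB]
2. C_y = -5/3  [C is the centroid of △EAB]
   → C = (-7/3, -5/3)
3. D_x = -1  [BE ∥ DA ∩ EA ∥ BD]
4. D_y = 7  [BE ∥ DA ∩ EA ∥ BD]
   → D = (-1, 7)

C = (-7/3, -5/3)
D = (-1, 7)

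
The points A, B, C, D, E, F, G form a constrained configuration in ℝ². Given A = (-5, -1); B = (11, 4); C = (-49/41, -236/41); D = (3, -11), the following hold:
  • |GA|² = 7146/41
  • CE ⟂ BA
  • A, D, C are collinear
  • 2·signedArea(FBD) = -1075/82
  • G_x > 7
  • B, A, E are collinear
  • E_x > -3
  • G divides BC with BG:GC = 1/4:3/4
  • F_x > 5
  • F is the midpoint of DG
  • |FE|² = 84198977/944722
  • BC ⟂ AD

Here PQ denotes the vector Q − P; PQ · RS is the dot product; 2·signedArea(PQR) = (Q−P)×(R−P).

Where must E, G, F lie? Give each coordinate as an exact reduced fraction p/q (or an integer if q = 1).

E = (-33269/11521, -3916/11521)
F = (449/82, -387/82)
G = (326/41, 64/41)

1. E_x = -33269/11521  [B, A, E are collinear ∩ CE ⟂ BA]
2. E_y = -3916/11521  [B, A, E are collinear ∩ CE ⟂ BA]
   → E = (-33269/11521, -3916/11521)
3. G_x = 326/41  [G divides BC with BG:GC = 1/4:3/4]
4. G_y = 64/41  [G divides BC with BG:GC = 1/4:3/4]
   → G = (326/41, 64/41)
5. F_x = 449/82  [F is the midpoint of DG]
6. F_y = -387/82  [F is the midpoint of DG]
   → F = (449/82, -387/82)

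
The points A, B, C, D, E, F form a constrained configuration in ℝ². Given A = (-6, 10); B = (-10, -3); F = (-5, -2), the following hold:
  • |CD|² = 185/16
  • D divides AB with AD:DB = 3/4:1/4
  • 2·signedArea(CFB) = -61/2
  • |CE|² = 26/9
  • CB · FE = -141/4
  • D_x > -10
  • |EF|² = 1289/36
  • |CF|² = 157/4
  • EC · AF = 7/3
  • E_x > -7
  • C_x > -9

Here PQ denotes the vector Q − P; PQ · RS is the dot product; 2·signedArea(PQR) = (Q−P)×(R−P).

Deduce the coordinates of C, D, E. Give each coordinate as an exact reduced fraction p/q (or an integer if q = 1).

1. D_x = -9  [D divides AB with AD:DB = 3/4:1/4]
2. D_y = 1/4  [D divides AB with AD:DB = 3/4:1/4]
   → D = (-9, 1/4)
3. C_x = -8  [line 1·x + -5·y + 51/2 = 0 ∩ |CD|² = 185/16]
4. C_y = 7/2  [line 1·x + -5·y + 51/2 = 0 ∩ |CD|² = 185/16]
   → C = (-8, 7/2)
5. E_x = -19/3  [CB · FE = -141/4 ∩ EC · AF = 7/3]
6. E_y = 23/6  [CB · FE = -141/4 ∩ EC · AF = 7/3]
   → E = (-19/3, 23/6)

C = (-8, 7/2)
D = (-9, 1/4)
E = (-19/3, 23/6)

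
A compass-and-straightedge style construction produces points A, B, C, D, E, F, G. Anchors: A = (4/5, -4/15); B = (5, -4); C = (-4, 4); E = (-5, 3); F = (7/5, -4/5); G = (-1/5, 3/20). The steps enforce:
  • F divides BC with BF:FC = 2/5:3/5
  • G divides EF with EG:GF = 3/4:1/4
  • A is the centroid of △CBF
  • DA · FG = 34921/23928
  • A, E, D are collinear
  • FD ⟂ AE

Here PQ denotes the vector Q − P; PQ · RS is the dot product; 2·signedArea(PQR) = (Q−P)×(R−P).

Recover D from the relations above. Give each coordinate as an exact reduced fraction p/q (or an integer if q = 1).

1. D_x = 14791/9970  [A, E, D are collinear ∩ FD ⟂ AE]
2. D_y = -6497/9970  [A, E, D are collinear ∩ FD ⟂ AE]
   → D = (14791/9970, -6497/9970)

D = (14791/9970, -6497/9970)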